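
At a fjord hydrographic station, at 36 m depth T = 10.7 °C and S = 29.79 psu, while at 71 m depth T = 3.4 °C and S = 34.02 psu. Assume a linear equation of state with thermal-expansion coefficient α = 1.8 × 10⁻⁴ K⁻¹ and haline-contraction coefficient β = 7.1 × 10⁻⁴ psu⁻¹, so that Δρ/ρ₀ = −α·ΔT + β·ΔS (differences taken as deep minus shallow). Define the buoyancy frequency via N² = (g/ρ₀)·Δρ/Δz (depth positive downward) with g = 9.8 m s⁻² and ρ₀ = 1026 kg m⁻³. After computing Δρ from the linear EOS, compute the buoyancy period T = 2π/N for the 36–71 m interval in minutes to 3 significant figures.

3.01 min

ΔT = -7.3 K, ΔS = +4.23 psu (deep − shallow).
Δρ/ρ₀ = −αΔT + βΔS = 1.314 × 10⁻³ + 3.0033 × 10⁻³ = 4.3173 × 10⁻³, so Δρ ≈ 4.430 kg m⁻³.
N² = (g/ρ₀)·Δρ/Δz = g·(Δρ/ρ₀)/Δz = 9.8 × 4.3173 × 10⁻³ / 35 = 1.2088 × 10⁻³ s⁻².
N = √(1.2088 × 10⁻³) = 0.034768 rad s⁻¹ → T = 2π/N = 180.72 s = 3.0120 min ≈ 3.01 min.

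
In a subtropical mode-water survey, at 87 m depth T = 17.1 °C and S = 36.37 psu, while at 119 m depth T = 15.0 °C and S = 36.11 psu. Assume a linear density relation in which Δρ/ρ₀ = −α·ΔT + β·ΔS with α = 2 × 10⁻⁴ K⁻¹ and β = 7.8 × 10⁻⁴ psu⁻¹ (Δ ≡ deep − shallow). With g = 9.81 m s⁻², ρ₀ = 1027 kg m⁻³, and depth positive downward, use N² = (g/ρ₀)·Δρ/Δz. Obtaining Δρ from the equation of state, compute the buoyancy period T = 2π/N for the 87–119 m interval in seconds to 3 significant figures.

770 s

ΔT = -2.1 K, ΔS = -0.26 psu (deep − shallow).
Δρ/ρ₀ = −αΔT + βΔS = 4.20 × 10⁻⁴ − 2.028 × 10⁻⁴ = 2.172 × 10⁻⁴, so Δρ ≈ 0.2231 kg m⁻³.
N² = (g/ρ₀)·Δρ/Δz = g·(Δρ/ρ₀)/Δz = 9.81 × 2.172 × 10⁻⁴ / 32 = 6.6585 × 10⁻⁵ s⁻².
N = √(6.6585 × 10⁻⁵) = 8.1600 × 10⁻³ rad s⁻¹ → T = 2π/N = 770.00 s ≈ 770 s.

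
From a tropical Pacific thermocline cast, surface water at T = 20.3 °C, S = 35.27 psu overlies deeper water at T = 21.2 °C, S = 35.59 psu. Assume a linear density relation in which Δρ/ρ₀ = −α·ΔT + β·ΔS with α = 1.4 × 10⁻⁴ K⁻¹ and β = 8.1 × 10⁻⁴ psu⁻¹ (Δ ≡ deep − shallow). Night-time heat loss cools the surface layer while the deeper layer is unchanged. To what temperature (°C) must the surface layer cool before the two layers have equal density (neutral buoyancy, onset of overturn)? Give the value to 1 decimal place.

19.3 °C

Neutral buoyancy requires Δρ = 0, i.e. −α(T_deep − T_surf′) + β(S_deep − S_surf) = 0.
T_surf′ = T_deep − (β/α)·ΔS = 21.2 − (8.1 × 10⁻⁴/1.4 × 10⁻⁴)·(+0.32) = 19.349 °C.
Cooling required: 20.3 − (19.349) = 0.951 °C.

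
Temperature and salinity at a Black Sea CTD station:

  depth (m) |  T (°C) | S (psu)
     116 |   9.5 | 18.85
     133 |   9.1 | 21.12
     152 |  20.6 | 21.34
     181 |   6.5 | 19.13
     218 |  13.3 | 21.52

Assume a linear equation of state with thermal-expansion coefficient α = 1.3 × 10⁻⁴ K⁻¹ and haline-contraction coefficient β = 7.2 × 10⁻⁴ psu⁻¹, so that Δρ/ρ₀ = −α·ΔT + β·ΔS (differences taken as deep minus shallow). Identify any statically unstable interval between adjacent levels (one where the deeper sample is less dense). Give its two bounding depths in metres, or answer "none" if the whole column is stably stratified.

133–152 m

Evaluate Δρ/ρ₀ = −αΔT + βΔS across each adjacent pair:
  116–133 m: −αΔT+βΔS = −(1.3 × 10⁻⁴)(-0.4)+(7.2 × 10⁻⁴)(+2.27) = 1.7 × 10⁻³ → stable
  133–152 m: −αΔT+βΔS = −(1.3 × 10⁻⁴)(+11.5)+(7.2 × 10⁻⁴)(+0.22) = -1.3 × 10⁻³ → UNSTABLE
  152–181 m: −αΔT+βΔS = −(1.3 × 10⁻⁴)(-14.1)+(7.2 × 10⁻⁴)(-2.21) = 2.4 × 10⁻⁴ → stable
  181–218 m: −αΔT+βΔS = −(1.3 × 10⁻⁴)(+6.8)+(7.2 × 10⁻⁴)(+2.39) = 8.4 × 10⁻⁴ → stable
The 133–152 m interval has Δρ < 0: lighter water underlies denser water.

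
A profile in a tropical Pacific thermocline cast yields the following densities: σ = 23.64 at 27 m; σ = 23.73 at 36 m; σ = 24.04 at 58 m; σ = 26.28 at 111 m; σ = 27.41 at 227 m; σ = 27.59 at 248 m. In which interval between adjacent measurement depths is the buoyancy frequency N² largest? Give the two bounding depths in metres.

58–111 m

Compute the density gradient over each adjacent pair:
  27–36 m: Δρ/Δz = 0.09/9 = 0.010 kg m⁻⁴
  36–58 m: Δρ/Δz = 0.31/22 = 0.014 kg m⁻⁴
  58–111 m: Δρ/Δz = 2.24/53 = 0.042 kg m⁻⁴
  111–227 m: Δρ/Δz = 1.13/116 = 9.7 × 10⁻³ kg m⁻⁴
  227–248 m: Δρ/Δz = 0.18/21 = 8.6 × 10⁻³ kg m⁻⁴
The largest gradient is in the 58–111 m interval — the pycnocline.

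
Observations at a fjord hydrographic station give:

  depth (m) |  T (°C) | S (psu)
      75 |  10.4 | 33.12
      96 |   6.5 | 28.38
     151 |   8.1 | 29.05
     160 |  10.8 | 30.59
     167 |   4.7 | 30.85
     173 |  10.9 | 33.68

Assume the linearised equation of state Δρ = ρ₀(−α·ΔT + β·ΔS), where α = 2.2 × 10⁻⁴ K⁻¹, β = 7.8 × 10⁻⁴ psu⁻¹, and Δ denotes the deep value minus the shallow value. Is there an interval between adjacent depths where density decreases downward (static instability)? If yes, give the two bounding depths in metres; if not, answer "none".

Evaluate Δρ/ρ₀ = −αΔT + βΔS across each adjacent pair:
  75–96 m: −αΔT+βΔS = −(2.2 × 10⁻⁴)(-3.9)+(7.8 × 10⁻⁴)(-4.74) = -2.8 × 10⁻³ → UNSTABLE
  96–151 m: −αΔT+βΔS = −(2.2 × 10⁻⁴)(+1.6)+(7.8 × 10⁻⁴)(+0.67) = 1.7 × 10⁻⁴ → stable
  151–160 m: −αΔT+βΔS = −(2.2 × 10⁻⁴)(+2.7)+(7.8 × 10⁻⁴)(+1.54) = 6.1 × 10⁻⁴ → stable
  160–167 m: −αΔT+βΔS = −(2.2 × 10⁻⁴)(-6.1)+(7.8 × 10⁻⁴)(+0.26) = 1.5 × 10⁻³ → stable
  167–173 m: −αΔT+βΔS = −(2.2 × 10⁻⁴)(+6.2)+(7.8 × 10⁻⁴)(+2.83) = 8.4 × 10⁻⁴ → stable
The 75–96 m interval has Δρ < 0: lighter water underlies denser water.

75–96 m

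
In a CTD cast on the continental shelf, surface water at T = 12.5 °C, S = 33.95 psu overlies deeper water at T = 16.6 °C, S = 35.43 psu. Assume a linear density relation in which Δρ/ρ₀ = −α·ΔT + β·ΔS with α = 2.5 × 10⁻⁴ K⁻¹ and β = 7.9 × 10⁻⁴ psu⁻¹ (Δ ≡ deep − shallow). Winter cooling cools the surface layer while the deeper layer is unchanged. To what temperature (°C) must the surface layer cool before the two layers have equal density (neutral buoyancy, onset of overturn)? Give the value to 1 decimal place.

Neutral buoyancy requires Δρ = 0, i.e. −α(T_deep − T_surf′) + β(S_deep − S_surf) = 0.
T_surf′ = T_deep − (β/α)·ΔS = 16.6 − (7.9 × 10⁻⁴/2.5 × 10⁻⁴)·(+1.48) = 11.923 °C.
Cooling required: 12.5 − (11.923) = 0.577 °C.

11.9 °C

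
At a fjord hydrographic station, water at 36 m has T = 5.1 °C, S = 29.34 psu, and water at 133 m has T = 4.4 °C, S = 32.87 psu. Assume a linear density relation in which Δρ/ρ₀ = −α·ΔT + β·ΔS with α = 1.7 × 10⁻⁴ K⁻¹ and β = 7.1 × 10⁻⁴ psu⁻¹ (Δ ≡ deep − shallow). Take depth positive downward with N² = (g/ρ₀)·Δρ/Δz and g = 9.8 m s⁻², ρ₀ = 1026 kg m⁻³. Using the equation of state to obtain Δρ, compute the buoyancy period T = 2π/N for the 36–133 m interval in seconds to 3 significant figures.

ΔT = -0.7 K, ΔS = +3.53 psu (deep − shallow).
Δρ/ρ₀ = −αΔT + βΔS = 1.19 × 10⁻⁴ + 2.5063 × 10⁻³ = 2.6253 × 10⁻³, so Δρ ≈ 2.694 kg m⁻³.
N² = (g/ρ₀)·Δρ/Δz = g·(Δρ/ρ₀)/Δz = 9.8 × 2.6253 × 10⁻³ / 97 = 2.6524 × 10⁻⁴ s⁻².
N = √(2.6524 × 10⁻⁴) = 0.016286 rad s⁻¹ → T = 2π/N = 385.80 s ≈ 386 s.

386 s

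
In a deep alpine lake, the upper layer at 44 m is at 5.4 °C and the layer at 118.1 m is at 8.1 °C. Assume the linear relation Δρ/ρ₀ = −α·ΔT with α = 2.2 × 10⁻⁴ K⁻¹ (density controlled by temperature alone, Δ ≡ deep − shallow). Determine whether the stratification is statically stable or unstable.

unstable

ΔT = 8.1 − 5.4 = +2.7 K, so Δρ/ρ₀ = −αΔT = -5.94 × 10⁻⁴.
Δρ/ρ₀ < 0, so Δρ < 0: deeper water is lighter → statically unstable; the column would overturn.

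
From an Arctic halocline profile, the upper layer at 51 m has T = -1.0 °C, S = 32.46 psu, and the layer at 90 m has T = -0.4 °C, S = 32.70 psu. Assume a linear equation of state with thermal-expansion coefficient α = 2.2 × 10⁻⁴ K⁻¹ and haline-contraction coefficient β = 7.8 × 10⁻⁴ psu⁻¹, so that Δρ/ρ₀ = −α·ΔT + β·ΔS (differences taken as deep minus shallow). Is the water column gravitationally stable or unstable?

stable

ΔT = -0.4 − -1.0 = +0.6 K and ΔS = 32.70 − 32.46 = +0.24 psu (deep − shallow).
−αΔT = -1.32 × 10⁻⁴; βΔS = 1.872 × 10⁻⁴; sum Δρ/ρ₀ = 5.52 × 10⁻⁵.
Δρ/ρ₀ > 0, so Δρ > 0: deeper water is denser → statically stable.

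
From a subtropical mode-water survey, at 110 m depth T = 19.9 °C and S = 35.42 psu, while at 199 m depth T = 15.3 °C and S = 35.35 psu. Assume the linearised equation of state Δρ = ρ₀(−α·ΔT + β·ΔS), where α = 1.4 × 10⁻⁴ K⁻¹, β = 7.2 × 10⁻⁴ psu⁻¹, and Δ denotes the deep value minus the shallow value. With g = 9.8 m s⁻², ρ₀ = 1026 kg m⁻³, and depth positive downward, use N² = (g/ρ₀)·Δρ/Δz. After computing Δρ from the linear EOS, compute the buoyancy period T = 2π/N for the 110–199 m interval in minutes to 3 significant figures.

13.0 min

ΔT = -4.6 K, ΔS = -0.07 psu (deep − shallow).
Δρ/ρ₀ = −αΔT + βΔS = 6.44 × 10⁻⁴ − 5.04 × 10⁻⁵ = 5.936 × 10⁻⁴, so Δρ ≈ 0.6090 kg m⁻³.
N² = (g/ρ₀)·Δρ/Δz = g·(Δρ/ρ₀)/Δz = 9.8 × 5.936 × 10⁻⁴ / 89 = 6.5363 × 10⁻⁵ s⁻².
N = √(6.5363 × 10⁻⁵) = 8.0847 × 10⁻³ rad s⁻¹ → T = 2π/N = 777.17 s = 12.953 min ≈ 13.0 min.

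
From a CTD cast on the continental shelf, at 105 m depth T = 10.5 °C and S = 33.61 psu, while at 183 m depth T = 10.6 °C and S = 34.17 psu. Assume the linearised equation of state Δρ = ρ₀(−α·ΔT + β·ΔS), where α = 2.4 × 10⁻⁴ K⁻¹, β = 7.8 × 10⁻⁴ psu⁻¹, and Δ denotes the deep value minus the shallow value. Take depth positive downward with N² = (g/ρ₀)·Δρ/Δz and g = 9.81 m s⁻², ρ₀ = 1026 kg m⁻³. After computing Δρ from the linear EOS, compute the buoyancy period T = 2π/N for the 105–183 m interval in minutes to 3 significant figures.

ΔT = +0.1 K, ΔS = +0.56 psu (deep − shallow).
Δρ/ρ₀ = −αΔT + βΔS = -2.40 × 10⁻⁵ + 4.368 × 10⁻⁴ = 4.128 × 10⁻⁴, so Δρ ≈ 0.4235 kg m⁻³.
N² = (g/ρ₀)·Δρ/Δz = g·(Δρ/ρ₀)/Δz = 9.81 × 4.128 × 10⁻⁴ / 78 = 5.1918 × 10⁻⁵ s⁻².
N = √(5.1918 × 10⁻⁵) = 7.2054 × 10⁻³ rad s⁻¹ → T = 2π/N = 872.01 s = 14.534 min ≈ 14.5 min.

14.5 min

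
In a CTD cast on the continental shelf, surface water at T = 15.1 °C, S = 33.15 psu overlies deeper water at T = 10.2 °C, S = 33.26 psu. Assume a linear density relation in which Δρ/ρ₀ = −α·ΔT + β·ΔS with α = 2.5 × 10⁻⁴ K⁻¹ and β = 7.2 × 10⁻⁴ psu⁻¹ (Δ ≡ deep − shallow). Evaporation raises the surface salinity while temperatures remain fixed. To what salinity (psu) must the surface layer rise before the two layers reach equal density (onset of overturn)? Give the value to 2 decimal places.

Neutral buoyancy requires −α(T_deep − T_surf) + β(S_deep − S_surf′) = 0.
S_surf′ = S_deep − (α/β)·ΔT = 33.26 − (2.5 × 10⁻⁴/7.2 × 10⁻⁴)·(-4.9) = 34.9614 psu.
Increase required: 34.9614 − 33.15 = 1.8114 psu.

34.96 psu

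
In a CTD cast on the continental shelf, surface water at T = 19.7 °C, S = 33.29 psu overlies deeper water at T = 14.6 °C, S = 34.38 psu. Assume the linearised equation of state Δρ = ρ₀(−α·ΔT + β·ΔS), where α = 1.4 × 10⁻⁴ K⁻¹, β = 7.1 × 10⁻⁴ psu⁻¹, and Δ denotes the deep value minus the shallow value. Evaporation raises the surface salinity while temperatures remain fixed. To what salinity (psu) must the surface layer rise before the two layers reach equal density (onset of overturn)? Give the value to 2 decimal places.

Neutral buoyancy requires −α(T_deep − T_surf) + β(S_deep − S_surf′) = 0.
S_surf′ = S_deep − (α/β)·ΔT = 34.38 − (1.4 × 10⁻⁴/7.1 × 10⁻⁴)·(-5.1) = 35.3856 psu.
Increase required: 35.3856 − 33.29 = 2.0956 psu.

35.39 psu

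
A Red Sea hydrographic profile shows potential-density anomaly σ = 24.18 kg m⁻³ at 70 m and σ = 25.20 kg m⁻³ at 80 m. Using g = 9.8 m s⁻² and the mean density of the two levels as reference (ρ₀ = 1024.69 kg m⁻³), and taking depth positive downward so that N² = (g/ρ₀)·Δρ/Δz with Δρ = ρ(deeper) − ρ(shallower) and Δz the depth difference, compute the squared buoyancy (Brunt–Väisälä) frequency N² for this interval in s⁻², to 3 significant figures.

Δρ = 1025.20 − 1024.18 = 1.02 kg m⁻³ over Δz = 80 − 70 = 10 m.
N² = (9.8/1024.69) × (1.02/10) = 9.7551 × 10⁻⁴ s⁻² ≈ 9.76 × 10⁻⁴ s⁻².

9.76 × 10⁻⁴ s⁻²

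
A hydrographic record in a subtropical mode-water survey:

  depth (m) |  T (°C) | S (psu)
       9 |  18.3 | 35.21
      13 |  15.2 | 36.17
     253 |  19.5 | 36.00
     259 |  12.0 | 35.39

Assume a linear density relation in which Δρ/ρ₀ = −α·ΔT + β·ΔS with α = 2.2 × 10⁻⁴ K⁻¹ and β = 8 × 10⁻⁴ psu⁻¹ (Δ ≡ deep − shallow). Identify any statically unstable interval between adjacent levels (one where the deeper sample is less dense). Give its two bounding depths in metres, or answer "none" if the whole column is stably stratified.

Evaluate Δρ/ρ₀ = −αΔT + βΔS across each adjacent pair:
  9–13 m: −αΔT+βΔS = −(2.2 × 10⁻⁴)(-3.1)+(8 × 10⁻⁴)(+0.96) = 1.5 × 10⁻³ → stable
  13–253 m: −αΔT+βΔS = −(2.2 × 10⁻⁴)(+4.3)+(8 × 10⁻⁴)(-0.17) = -1.1 × 10⁻³ → UNSTABLE
  253–259 m: −αΔT+βΔS = −(2.2 × 10⁻⁴)(-7.5)+(8 × 10⁻⁴)(-0.61) = 1.2 × 10⁻³ → stable
The 13–253 m interval has Δρ < 0: lighter water underlies denser water.

13–253 m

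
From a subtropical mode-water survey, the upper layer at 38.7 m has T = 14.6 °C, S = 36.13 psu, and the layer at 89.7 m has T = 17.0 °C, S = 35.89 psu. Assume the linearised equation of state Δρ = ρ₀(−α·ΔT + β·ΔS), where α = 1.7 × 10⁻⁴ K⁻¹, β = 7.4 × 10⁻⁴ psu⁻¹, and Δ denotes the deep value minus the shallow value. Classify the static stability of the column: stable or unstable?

ΔT = 17.0 − 14.6 = +2.4 K and ΔS = 35.89 − 36.13 = -0.24 psu (deep − shallow).
−αΔT = -4.08 × 10⁻⁴; βΔS = -1.776 × 10⁻⁴; sum Δρ/ρ₀ = -5.856 × 10⁻⁴.
Δρ/ρ₀ < 0, so Δρ < 0: deeper water is lighter → statically unstable; the column would overturn.

unstable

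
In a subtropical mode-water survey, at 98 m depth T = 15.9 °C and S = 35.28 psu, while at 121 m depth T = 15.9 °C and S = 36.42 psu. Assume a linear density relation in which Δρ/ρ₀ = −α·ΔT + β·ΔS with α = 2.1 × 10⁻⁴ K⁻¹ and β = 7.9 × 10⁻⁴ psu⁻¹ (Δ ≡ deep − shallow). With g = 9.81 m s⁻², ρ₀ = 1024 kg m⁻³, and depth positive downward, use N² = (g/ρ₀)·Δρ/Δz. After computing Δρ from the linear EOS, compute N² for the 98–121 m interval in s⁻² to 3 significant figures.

3.84 × 10⁻⁴ s⁻²

ΔT = +0.0 K, ΔS = +1.14 psu (deep − shallow).
Δρ/ρ₀ = −αΔT + βΔS = 0 + 9.006 × 10⁻⁴ = 9.006 × 10⁻⁴, so Δρ ≈ 0.9222 kg m⁻³.
N² = (g/ρ₀)·Δρ/Δz = g·(Δρ/ρ₀)/Δz = 9.81 × 9.006 × 10⁻⁴ / 23 = 3.8413 × 10⁻⁴ s⁻² ≈ 3.84 × 10⁻⁴ s⁻².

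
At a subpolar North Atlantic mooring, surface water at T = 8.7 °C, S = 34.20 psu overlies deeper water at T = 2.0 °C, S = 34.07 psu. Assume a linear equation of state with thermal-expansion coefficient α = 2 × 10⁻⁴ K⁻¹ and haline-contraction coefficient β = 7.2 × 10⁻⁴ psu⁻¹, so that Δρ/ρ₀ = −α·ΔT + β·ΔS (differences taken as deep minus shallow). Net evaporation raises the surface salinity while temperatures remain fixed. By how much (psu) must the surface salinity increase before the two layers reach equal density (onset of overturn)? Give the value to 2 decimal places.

Neutral buoyancy requires −α(T_deep − T_surf) + β(S_deep − S_surf′) = 0.
S_surf′ = S_deep − (α/β)·ΔT = 34.07 − (2 × 10⁻⁴/7.2 × 10⁻⁴)·(-6.7) = 35.9311 psu.
Increase required: 35.9311 − 34.20 = 1.7311 psu.

1.73 psu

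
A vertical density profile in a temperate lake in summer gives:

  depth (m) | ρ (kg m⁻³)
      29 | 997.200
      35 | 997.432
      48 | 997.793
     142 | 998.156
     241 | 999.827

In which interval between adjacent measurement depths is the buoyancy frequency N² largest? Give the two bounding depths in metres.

Compute the density gradient over each adjacent pair:
  29–35 m: Δρ/Δz = 0.232/6 = 0.039 kg m⁻⁴
  35–48 m: Δρ/Δz = 0.361/13 = 0.028 kg m⁻⁴
  48–142 m: Δρ/Δz = 0.363/94 = 3.9 × 10⁻³ kg m⁻⁴
  142–241 m: Δρ/Δz = 1.671/99 = 0.017 kg m⁻⁴
The largest gradient is in the 29–35 m interval — the pycnocline.

29–35 m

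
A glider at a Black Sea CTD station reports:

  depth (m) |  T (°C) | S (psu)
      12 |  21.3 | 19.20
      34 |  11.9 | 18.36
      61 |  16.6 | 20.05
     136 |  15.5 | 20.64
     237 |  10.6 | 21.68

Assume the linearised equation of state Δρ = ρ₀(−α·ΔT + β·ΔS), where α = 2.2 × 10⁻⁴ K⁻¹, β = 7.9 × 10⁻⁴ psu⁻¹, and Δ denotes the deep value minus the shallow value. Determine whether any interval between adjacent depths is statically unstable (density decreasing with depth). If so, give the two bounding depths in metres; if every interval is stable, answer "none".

none

Evaluate Δρ/ρ₀ = −αΔT + βΔS across each adjacent pair:
  12–34 m: −αΔT+βΔS = −(2.2 × 10⁻⁴)(-9.4)+(7.9 × 10⁻⁴)(-0.84) = 1.4 × 10⁻³ → stable
  34–61 m: −αΔT+βΔS = −(2.2 × 10⁻⁴)(+4.7)+(7.9 × 10⁻⁴)(+1.69) = 3.0 × 10⁻⁴ → stable
  61–136 m: −αΔT+βΔS = −(2.2 × 10⁻⁴)(-1.1)+(7.9 × 10⁻⁴)(+0.59) = 7.1 × 10⁻⁴ → stable
  136–237 m: −αΔT+βΔS = −(2.2 × 10⁻⁴)(-4.9)+(7.9 × 10⁻⁴)(+1.04) = 1.9 × 10⁻³ → stable
Every interval has Δρ > 0: the column is stably stratified throughout.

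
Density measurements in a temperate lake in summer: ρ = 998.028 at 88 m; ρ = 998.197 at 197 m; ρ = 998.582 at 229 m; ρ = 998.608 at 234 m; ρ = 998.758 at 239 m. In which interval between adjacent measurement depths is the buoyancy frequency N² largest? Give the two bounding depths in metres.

234–239 m

Compute the density gradient over each adjacent pair:
  88–197 m: Δρ/Δz = 0.169/109 = 1.6 × 10⁻³ kg m⁻⁴
  197–229 m: Δρ/Δz = 0.385/32 = 0.012 kg m⁻⁴
  229–234 m: Δρ/Δz = 0.026/5 = 5.2 × 10⁻³ kg m⁻⁴
  234–239 m: Δρ/Δz = 0.150/5 = 0.030 kg m⁻⁴
The largest gradient is in the 234–239 m interval — the pycnocline.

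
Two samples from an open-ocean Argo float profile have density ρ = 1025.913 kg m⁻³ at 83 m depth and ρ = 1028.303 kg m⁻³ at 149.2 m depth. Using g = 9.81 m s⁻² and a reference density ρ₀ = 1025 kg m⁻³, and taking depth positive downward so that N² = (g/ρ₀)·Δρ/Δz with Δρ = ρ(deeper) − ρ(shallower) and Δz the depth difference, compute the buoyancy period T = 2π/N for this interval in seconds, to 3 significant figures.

Δρ = 1028.303 − 1025.913 = 2.390 kg m⁻³ over Δz = 149.2 − 83 = 66.2 m.
N² = (9.81/1025) × (2.390/66.2) = 3.4553 × 10⁻⁴ s⁻².
N = √(3.4553 × 10⁻⁴) = 0.018588 rad s⁻¹, so T = 2π/N = 338.02 s ≈ 338 s.
A positive N² confirms static stability across the interval.

338 s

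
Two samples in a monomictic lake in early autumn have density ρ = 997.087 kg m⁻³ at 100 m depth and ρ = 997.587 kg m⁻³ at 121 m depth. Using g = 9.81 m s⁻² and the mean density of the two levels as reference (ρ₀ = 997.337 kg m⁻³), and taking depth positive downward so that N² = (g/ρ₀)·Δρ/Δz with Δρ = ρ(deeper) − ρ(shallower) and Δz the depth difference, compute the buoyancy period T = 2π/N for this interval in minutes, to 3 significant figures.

6.84 min

Δρ = 997.587 − 997.087 = 0.500 kg m⁻³ over Δz = 121 − 100 = 21 m.
N² = (9.81/997.337) × (0.500/21) = 2.3420 × 10⁻⁴ s⁻².
N = √(2.3420 × 10⁻⁴) = 0.015304 rad s⁻¹, so T = 2π/N = 410.56 s = 6.8427 min ≈ 6.84 min.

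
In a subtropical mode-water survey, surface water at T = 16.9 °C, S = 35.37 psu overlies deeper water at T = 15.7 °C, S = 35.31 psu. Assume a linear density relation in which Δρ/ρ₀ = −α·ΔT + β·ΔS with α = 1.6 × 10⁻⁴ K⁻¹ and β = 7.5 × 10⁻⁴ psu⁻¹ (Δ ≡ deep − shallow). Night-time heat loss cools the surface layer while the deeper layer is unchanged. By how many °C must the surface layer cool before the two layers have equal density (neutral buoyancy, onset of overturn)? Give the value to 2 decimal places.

0.92 °C

Neutral buoyancy requires Δρ = 0, i.e. −α(T_deep − T_surf′) + β(S_deep − S_surf) = 0.
T_surf′ = T_deep − (β/α)·ΔS = 15.7 − (7.5 × 10⁻⁴/1.6 × 10⁻⁴)·(-0.06) = 15.9812 °C.
Cooling required: 16.9 − (15.9812) = 0.9188 °C.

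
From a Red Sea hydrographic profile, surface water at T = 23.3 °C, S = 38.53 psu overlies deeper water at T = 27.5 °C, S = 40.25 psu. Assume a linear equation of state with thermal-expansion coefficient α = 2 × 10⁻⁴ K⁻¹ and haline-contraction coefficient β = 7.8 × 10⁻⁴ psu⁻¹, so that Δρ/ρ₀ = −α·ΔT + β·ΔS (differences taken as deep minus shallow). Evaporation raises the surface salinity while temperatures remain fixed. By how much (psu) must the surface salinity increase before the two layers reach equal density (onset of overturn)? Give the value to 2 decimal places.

0.64 psu

Neutral buoyancy requires −α(T_deep − T_surf) + β(S_deep − S_surf′) = 0.
S_surf′ = S_deep − (α/β)·ΔT = 40.25 − (2 × 10⁻⁴/7.8 × 10⁻⁴)·(+4.2) = 39.1731 psu.
Increase required: 39.1731 − 38.53 = 0.6431 psu.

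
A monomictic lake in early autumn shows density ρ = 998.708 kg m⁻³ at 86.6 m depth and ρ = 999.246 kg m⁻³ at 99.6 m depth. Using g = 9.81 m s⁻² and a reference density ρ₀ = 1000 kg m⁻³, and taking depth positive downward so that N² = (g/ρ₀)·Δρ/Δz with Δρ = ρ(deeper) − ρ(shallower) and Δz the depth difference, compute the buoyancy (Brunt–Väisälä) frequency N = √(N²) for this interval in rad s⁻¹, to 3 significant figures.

Δρ = 999.246 − 998.708 = 0.538 kg m⁻³ over Δz = 99.6 − 86.6 = 13 m.
N² = (9.81/1000) × (0.538/13) = 4.0598 × 10⁻⁴ s⁻².
N = √(4.0598 × 10⁻⁴) = 0.020149 rad s⁻¹ ≈ 0.0201 rad s⁻¹.

0.0201 rad s⁻¹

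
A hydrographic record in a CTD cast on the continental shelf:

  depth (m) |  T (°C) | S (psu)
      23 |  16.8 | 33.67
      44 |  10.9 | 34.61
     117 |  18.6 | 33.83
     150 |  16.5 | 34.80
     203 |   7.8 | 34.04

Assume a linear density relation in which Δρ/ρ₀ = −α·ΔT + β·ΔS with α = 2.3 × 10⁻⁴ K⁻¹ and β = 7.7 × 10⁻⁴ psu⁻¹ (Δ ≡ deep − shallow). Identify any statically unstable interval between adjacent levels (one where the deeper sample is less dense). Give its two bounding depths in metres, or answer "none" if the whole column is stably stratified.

Evaluate Δρ/ρ₀ = −αΔT + βΔS across each adjacent pair:
  23–44 m: −αΔT+βΔS = −(2.3 × 10⁻⁴)(-5.9)+(7.7 × 10⁻⁴)(+0.94) = 2.1 × 10⁻³ → stable
  44–117 m: −αΔT+βΔS = −(2.3 × 10⁻⁴)(+7.7)+(7.7 × 10⁻⁴)(-0.78) = -2.4 × 10⁻³ → UNSTABLE
  117–150 m: −αΔT+βΔS = −(2.3 × 10⁻⁴)(-2.1)+(7.7 × 10⁻⁴)(+0.97) = 1.2 × 10⁻³ → stable
  150–203 m: −αΔT+βΔS = −(2.3 × 10⁻⁴)(-8.7)+(7.7 × 10⁻⁴)(-0.76) = 1.4 × 10⁻³ → stable
The 44–117 m interval has Δρ < 0: lighter water underlies denser water.

44–117 m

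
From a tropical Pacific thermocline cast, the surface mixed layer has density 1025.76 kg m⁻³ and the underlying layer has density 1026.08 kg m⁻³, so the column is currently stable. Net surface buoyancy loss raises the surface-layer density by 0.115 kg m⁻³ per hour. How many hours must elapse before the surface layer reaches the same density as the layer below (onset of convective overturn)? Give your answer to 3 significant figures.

Density deficit of the surface layer: 1026.08 − 1025.76 = 0.32 kg m⁻³.
Required change = 0.32 / 0.115 = 2.78 hours.

2.78 hours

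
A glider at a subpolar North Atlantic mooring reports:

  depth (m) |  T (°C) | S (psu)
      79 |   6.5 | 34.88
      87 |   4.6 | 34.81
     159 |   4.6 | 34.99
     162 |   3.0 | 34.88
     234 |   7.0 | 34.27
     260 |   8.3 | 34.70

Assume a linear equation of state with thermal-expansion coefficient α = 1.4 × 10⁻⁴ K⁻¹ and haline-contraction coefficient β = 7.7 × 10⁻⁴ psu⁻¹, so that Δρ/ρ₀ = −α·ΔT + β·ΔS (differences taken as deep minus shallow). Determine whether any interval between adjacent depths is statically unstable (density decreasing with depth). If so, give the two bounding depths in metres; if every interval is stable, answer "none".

Evaluate Δρ/ρ₀ = −αΔT + βΔS across each adjacent pair:
  79–87 m: −αΔT+βΔS = −(1.4 × 10⁻⁴)(-1.9)+(7.7 × 10⁻⁴)(-0.07) = 2.1 × 10⁻⁴ → stable
  87–159 m: −αΔT+βΔS = −(1.4 × 10⁻⁴)(+0.0)+(7.7 × 10⁻⁴)(+0.18) = 1.4 × 10⁻⁴ → stable
  159–162 m: −αΔT+βΔS = −(1.4 × 10⁻⁴)(-1.6)+(7.7 × 10⁻⁴)(-0.11) = 1.4 × 10⁻⁴ → stable
  162–234 m: −αΔT+βΔS = −(1.4 × 10⁻⁴)(+4.0)+(7.7 × 10⁻⁴)(-0.61) = -1.0 × 10⁻³ → UNSTABLE
  234–260 m: −αΔT+βΔS = −(1.4 × 10⁻⁴)(+1.3)+(7.7 × 10⁻⁴)(+0.43) = 1.5 × 10⁻⁴ → stable
The 162–234 m interval has Δρ < 0: lighter water underlies denser water.

162–234 m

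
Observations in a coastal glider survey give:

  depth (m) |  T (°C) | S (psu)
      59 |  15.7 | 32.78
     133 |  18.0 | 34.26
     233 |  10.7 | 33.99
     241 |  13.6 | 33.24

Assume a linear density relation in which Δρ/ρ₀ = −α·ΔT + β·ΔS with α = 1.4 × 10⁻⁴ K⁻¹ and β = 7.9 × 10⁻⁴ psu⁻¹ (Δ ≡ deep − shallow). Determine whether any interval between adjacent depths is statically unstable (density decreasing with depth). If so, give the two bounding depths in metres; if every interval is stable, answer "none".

233–241 m

Evaluate Δρ/ρ₀ = −αΔT + βΔS across each adjacent pair:
  59–133 m: −αΔT+βΔS = −(1.4 × 10⁻⁴)(+2.3)+(7.9 × 10⁻⁴)(+1.48) = 8.5 × 10⁻⁴ → stable
  133–233 m: −αΔT+βΔS = −(1.4 × 10⁻⁴)(-7.3)+(7.9 × 10⁻⁴)(-0.27) = 8.1 × 10⁻⁴ → stable
  233–241 m: −αΔT+βΔS = −(1.4 × 10⁻⁴)(+2.9)+(7.9 × 10⁻⁴)(-0.75) = -1.0 × 10⁻³ → UNSTABLE
The 233–241 m interval has Δρ < 0: lighter water underlies denser water.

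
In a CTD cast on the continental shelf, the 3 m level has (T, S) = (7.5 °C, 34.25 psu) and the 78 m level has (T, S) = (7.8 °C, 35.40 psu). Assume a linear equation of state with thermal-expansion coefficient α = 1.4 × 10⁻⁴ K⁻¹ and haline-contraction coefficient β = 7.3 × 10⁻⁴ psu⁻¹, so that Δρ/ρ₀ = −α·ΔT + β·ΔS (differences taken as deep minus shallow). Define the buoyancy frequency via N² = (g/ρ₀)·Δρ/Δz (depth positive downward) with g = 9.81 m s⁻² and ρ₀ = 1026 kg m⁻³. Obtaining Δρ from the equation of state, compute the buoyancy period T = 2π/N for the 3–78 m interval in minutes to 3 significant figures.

ΔT = +0.3 K, ΔS = +1.15 psu (deep − shallow).
Δρ/ρ₀ = −αΔT + βΔS = -4.20 × 10⁻⁵ + 8.395 × 10⁻⁴ = 7.975 × 10⁻⁴, so Δρ ≈ 0.8182 kg m⁻³.
N² = (g/ρ₀)·Δρ/Δz = g·(Δρ/ρ₀)/Δz = 9.81 × 7.975 × 10⁻⁴ / 75 = 1.0431 × 10⁻⁴ s⁻².
N = √(1.0431 × 10⁻⁴) = 0.010213 rad s⁻¹ → T = 2π/N = 615.21 s = 10.254 min ≈ 10.3 min.

10.3 min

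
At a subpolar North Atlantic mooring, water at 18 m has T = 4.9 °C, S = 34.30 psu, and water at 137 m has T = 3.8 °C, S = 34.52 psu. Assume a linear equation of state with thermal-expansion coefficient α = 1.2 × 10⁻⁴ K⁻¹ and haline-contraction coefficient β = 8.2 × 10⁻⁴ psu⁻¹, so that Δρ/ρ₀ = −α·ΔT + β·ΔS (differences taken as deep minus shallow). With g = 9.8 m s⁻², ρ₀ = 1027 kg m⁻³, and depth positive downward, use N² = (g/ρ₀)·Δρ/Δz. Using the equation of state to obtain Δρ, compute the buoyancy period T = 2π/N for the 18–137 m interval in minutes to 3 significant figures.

ΔT = -1.1 K, ΔS = +0.22 psu (deep − shallow).
Δρ/ρ₀ = −αΔT + βΔS = 1.32 × 10⁻⁴ + 1.804 × 10⁻⁴ = 3.124 × 10⁻⁴, so Δρ ≈ 0.3208 kg m⁻³.
N² = (g/ρ₀)·Δρ/Δz = g·(Δρ/ρ₀)/Δz = 9.8 × 3.124 × 10⁻⁴ / 119 = 2.5727 × 10⁻⁵ s⁻².
N = √(2.5727 × 10⁻⁵) = 5.0722 × 10⁻³ rad s⁻¹ → T = 2π/N = 1.2387 × 10³ s = 20.645 min ≈ 20.6 min.

20.6 min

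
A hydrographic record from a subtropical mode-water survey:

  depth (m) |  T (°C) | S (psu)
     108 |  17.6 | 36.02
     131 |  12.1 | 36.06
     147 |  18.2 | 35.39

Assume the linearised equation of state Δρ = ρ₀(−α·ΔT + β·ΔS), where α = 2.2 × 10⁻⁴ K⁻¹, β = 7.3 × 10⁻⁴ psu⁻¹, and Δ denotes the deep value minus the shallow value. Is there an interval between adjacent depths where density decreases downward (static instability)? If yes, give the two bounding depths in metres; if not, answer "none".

Evaluate Δρ/ρ₀ = −αΔT + βΔS across each adjacent pair:
  108–131 m: −αΔT+βΔS = −(2.2 × 10⁻⁴)(-5.5)+(7.3 × 10⁻⁴)(+0.04) = 1.2 × 10⁻³ → stable
  131–147 m: −αΔT+βΔS = −(2.2 × 10⁻⁴)(+6.1)+(7.3 × 10⁻⁴)(-0.67) = -1.8 × 10⁻³ → UNSTABLE
The 131–147 m interval has Δρ < 0: lighter water underlies denser water.

131–147 m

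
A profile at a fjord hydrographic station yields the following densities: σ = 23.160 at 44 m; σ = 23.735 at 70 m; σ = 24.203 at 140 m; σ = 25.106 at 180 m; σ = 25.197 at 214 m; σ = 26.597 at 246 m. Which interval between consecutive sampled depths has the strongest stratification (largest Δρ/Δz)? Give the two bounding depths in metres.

214–246 m

Compute the density gradient over each adjacent pair:
  44–70 m: Δρ/Δz = 0.575/26 = 0.022 kg m⁻⁴
  70–140 m: Δρ/Δz = 0.468/70 = 6.7 × 10⁻³ kg m⁻⁴
  140–180 m: Δρ/Δz = 0.903/40 = 0.023 kg m⁻⁴
  180–214 m: Δρ/Δz = 0.091/34 = 2.7 × 10⁻³ kg m⁻⁴
  214–246 m: Δρ/Δz = 1.400/32 = 0.044 kg m⁻⁴
The largest gradient is in the 214–246 m interval — the pycnocline.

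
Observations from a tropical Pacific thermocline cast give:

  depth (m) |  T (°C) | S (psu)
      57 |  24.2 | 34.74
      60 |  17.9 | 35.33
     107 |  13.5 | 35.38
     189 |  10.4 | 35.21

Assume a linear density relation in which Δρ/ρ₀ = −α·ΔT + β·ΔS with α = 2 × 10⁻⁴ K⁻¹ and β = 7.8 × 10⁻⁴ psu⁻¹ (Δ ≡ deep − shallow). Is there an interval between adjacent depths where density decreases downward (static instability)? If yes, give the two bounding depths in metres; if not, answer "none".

Evaluate Δρ/ρ₀ = −αΔT + βΔS across each adjacent pair:
  57–60 m: −αΔT+βΔS = −(2 × 10⁻⁴)(-6.3)+(7.8 × 10⁻⁴)(+0.59) = 1.7 × 10⁻³ → stable
  60–107 m: −αΔT+βΔS = −(2 × 10⁻⁴)(-4.4)+(7.8 × 10⁻⁴)(+0.05) = 9.2 × 10⁻⁴ → stable
  107–189 m: −αΔT+βΔS = −(2 × 10⁻⁴)(-3.1)+(7.8 × 10⁻⁴)(-0.17) = 4.9 × 10⁻⁴ → stable
Every interval has Δρ > 0: the column is stably stratified throughout.

none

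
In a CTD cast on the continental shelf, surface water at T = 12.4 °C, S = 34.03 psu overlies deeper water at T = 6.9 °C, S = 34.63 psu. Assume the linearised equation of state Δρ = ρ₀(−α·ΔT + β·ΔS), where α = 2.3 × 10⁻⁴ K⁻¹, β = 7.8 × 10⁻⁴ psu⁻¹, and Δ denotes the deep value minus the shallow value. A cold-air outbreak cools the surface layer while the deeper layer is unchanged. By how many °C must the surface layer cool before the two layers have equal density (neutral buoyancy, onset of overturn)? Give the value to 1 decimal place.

7.5 °C

Neutral buoyancy requires Δρ = 0, i.e. −α(T_deep − T_surf′) + β(S_deep − S_surf) = 0.
T_surf′ = T_deep − (β/α)·ΔS = 6.9 − (7.8 × 10⁻⁴/2.3 × 10⁻⁴)·(+0.60) = 4.865 °C.
Cooling required: 12.4 − (4.865) = 7.535 °C.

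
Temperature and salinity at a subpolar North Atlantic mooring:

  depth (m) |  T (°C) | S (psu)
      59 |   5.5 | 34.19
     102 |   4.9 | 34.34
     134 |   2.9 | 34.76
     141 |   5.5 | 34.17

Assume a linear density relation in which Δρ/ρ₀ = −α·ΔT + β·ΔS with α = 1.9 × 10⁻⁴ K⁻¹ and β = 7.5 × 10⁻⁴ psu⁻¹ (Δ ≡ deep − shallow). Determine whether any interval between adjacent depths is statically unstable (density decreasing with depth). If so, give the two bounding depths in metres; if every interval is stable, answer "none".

Evaluate Δρ/ρ₀ = −αΔT + βΔS across each adjacent pair:
  59–102 m: −αΔT+βΔS = −(1.9 × 10⁻⁴)(-0.6)+(7.5 × 10⁻⁴)(+0.15) = 2.3 × 10⁻⁴ → stable
  102–134 m: −αΔT+βΔS = −(1.9 × 10⁻⁴)(-2.0)+(7.5 × 10⁻⁴)(+0.42) = 7.0 × 10⁻⁴ → stable
  134–141 m: −αΔT+βΔS = −(1.9 × 10⁻⁴)(+2.6)+(7.5 × 10⁻⁴)(-0.59) = -9.4 × 10⁻⁴ → UNSTABLE
The 134–141 m interval has Δρ < 0: lighter water underlies denser water.

134–141 m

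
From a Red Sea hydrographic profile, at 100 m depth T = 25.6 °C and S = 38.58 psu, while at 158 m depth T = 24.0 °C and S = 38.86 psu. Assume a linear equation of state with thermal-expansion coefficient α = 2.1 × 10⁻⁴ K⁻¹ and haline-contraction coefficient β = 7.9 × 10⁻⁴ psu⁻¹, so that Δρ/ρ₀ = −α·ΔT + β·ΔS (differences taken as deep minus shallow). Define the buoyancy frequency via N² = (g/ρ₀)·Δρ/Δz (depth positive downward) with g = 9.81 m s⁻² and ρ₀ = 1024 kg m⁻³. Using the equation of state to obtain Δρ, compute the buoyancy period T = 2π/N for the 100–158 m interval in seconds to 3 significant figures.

ΔT = -1.6 K, ΔS = +0.28 psu (deep − shallow).
Δρ/ρ₀ = −αΔT + βΔS = 3.36 × 10⁻⁴ + 2.212 × 10⁻⁴ = 5.572 × 10⁻⁴, so Δρ ≈ 0.5706 kg m⁻³.
N² = (g/ρ₀)·Δρ/Δz = g·(Δρ/ρ₀)/Δz = 9.81 × 5.572 × 10⁻⁴ / 58 = 9.4244 × 10⁻⁵ s⁻².
N = √(9.4244 × 10⁻⁵) = 9.7079 × 10⁻³ rad s⁻¹ → T = 2π/N = 647.22 s ≈ 647 s.

647 s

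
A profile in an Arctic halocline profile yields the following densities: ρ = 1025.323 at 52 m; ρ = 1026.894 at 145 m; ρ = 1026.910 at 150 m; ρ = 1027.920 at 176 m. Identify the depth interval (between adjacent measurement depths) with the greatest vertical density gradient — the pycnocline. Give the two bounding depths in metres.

Compute the density gradient over each adjacent pair:
  52–145 m: Δρ/Δz = 1.571/93 = 0.017 kg m⁻⁴
  145–150 m: Δρ/Δz = 0.016/5 = 3.2 × 10⁻³ kg m⁻⁴
  150–176 m: Δρ/Δz = 1.010/26 = 0.039 kg m⁻⁴
The largest gradient is in the 150–176 m interval — the pycnocline.

150–176 m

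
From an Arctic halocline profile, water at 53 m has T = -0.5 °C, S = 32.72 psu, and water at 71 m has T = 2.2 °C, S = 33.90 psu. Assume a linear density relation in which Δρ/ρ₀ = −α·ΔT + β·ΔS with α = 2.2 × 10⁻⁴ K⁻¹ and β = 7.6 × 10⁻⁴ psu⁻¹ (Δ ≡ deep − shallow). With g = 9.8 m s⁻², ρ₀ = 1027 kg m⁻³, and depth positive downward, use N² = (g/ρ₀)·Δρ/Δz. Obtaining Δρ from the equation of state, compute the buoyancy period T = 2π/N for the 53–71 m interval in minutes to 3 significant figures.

ΔT = +2.7 K, ΔS = +1.18 psu (deep − shallow).
Δρ/ρ₀ = −αΔT + βΔS = -5.94 × 10⁻⁴ + 8.968 × 10⁻⁴ = 3.028 × 10⁻⁴, so Δρ ≈ 0.3110 kg m⁻³.
N² = (g/ρ₀)·Δρ/Δz = g·(Δρ/ρ₀)/Δz = 9.8 × 3.028 × 10⁻⁴ / 18 = 1.6486 × 10⁻⁴ s⁻².
N = √(1.6486 × 10⁻⁴) = 0.012840 rad s⁻¹ → T = 2π/N = 489.34 s = 8.1557 min ≈ 8.16 min.

8.16 min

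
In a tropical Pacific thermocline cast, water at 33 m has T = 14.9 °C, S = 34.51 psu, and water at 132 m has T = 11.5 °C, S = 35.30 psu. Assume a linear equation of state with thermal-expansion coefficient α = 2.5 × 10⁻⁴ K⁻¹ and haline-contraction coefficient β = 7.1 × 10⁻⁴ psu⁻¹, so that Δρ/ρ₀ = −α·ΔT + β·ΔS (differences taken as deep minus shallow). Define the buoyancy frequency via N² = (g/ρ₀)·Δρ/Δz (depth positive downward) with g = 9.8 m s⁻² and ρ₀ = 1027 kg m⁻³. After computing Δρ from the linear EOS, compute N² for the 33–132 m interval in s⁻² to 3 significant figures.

ΔT = -3.4 K, ΔS = +0.79 psu (deep − shallow).
Δρ/ρ₀ = −αΔT + βΔS = 8.50 × 10⁻⁴ + 5.609 × 10⁻⁴ = 1.4109 × 10⁻³, so Δρ ≈ 1.449 kg m⁻³.
N² = (g/ρ₀)·Δρ/Δz = g·(Δρ/ρ₀)/Δz = 9.8 × 1.4109 × 10⁻³ / 99 = 1.3966 × 10⁻⁴ s⁻² ≈ 1.40 × 10⁻⁴ s⁻².

1.40 × 10⁻⁴ s⁻²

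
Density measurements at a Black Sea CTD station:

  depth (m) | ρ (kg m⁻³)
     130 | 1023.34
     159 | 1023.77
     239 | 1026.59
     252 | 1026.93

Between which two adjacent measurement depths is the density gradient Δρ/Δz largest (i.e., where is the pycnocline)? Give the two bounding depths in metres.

159–239 m

Compute the density gradient over each adjacent pair:
  130–159 m: Δρ/Δz = 0.43/29 = 0.015 kg m⁻⁴
  159–239 m: Δρ/Δz = 2.82/80 = 0.035 kg m⁻⁴
  239–252 m: Δρ/Δz = 0.34/13 = 0.026 kg m⁻⁴
The largest gradient is in the 159–239 m interval — the pycnocline.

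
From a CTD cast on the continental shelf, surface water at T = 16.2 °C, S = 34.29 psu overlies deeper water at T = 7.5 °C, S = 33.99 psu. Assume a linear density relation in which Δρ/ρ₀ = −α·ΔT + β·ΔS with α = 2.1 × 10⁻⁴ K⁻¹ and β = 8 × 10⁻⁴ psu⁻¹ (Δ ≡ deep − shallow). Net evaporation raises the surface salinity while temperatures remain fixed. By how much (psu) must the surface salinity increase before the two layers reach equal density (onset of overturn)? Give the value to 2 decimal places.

1.98 psu

Neutral buoyancy requires −α(T_deep − T_surf) + β(S_deep − S_surf′) = 0.
S_surf′ = S_deep − (α/β)·ΔT = 33.99 − (2.1 × 10⁻⁴/8 × 10⁻⁴)·(-8.7) = 36.2737 psu.
Increase required: 36.2737 − 34.29 = 1.9837 psu.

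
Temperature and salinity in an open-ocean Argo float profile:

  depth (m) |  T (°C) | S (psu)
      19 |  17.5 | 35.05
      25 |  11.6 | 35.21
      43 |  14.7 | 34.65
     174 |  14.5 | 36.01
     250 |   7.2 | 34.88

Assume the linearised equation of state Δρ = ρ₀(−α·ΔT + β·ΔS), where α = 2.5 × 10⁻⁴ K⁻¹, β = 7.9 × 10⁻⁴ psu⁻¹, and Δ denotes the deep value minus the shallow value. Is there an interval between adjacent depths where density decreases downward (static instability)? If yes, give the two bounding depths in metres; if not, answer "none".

Evaluate Δρ/ρ₀ = −αΔT + βΔS across each adjacent pair:
  19–25 m: −αΔT+βΔS = −(2.5 × 10⁻⁴)(-5.9)+(7.9 × 10⁻⁴)(+0.16) = 1.6 × 10⁻³ → stable
  25–43 m: −αΔT+βΔS = −(2.5 × 10⁻⁴)(+3.1)+(7.9 × 10⁻⁴)(-0.56) = -1.2 × 10⁻³ → UNSTABLE
  43–174 m: −αΔT+βΔS = −(2.5 × 10⁻⁴)(-0.2)+(7.9 × 10⁻⁴)(+1.36) = 1.1 × 10⁻³ → stable
  174–250 m: −αΔT+βΔS = −(2.5 × 10⁻⁴)(-7.3)+(7.9 × 10⁻⁴)(-1.13) = 9.3 × 10⁻⁴ → stable
The 25–43 m interval has Δρ < 0: lighter water underlies denser water.

25–43 m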